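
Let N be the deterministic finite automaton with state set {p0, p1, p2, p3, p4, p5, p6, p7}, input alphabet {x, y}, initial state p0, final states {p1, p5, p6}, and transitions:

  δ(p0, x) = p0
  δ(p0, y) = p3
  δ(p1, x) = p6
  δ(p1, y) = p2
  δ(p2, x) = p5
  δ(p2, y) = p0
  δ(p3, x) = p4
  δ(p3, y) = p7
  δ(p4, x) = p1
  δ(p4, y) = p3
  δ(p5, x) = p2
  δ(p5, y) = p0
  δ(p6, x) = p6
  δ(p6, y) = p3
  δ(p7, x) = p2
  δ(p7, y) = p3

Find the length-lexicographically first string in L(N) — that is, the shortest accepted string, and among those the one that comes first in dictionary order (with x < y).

A breadth-first search from p0 reaches an accepting state first via the path p0 → p3 → p4 → p1 on input yxx.
No string of length < 3 is accepted (BFS exhausts all shorter strings without reaching an accepting state), and yxx is the lexicographically least accepting string of length 3.

yxx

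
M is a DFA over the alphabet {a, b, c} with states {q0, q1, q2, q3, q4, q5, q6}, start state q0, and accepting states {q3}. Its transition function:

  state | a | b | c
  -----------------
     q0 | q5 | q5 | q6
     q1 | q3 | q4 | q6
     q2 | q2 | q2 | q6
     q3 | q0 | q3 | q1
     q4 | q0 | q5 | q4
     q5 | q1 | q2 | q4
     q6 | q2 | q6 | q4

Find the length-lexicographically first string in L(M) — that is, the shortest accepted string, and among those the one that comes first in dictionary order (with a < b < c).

aaa

A breadth-first search from q0 reaches an accepting state first via the path q0 → q5 → q1 → q3 on input aaa.
No string of length < 3 is accepted (BFS exhausts all shorter strings without reaching an accepting state), and aaa is the lexicographically least accepting string of length 3.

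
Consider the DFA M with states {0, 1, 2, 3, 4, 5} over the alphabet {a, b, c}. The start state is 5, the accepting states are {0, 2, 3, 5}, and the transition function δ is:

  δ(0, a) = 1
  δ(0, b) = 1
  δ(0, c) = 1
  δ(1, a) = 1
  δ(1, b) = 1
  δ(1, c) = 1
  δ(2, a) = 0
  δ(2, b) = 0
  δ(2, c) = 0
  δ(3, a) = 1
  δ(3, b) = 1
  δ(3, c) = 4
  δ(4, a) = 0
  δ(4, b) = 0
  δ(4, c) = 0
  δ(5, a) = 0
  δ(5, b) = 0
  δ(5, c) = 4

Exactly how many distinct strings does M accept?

The useful subgraph on states {0, 4, 5} is acyclic, so L(M) is finite; the longest accepting path visits 3 useful states, giving maximum string length 2.
Counting accepting paths from 5 by length: 1 of length 0, 2 of length 1, 3 of length 2. Total 6.

6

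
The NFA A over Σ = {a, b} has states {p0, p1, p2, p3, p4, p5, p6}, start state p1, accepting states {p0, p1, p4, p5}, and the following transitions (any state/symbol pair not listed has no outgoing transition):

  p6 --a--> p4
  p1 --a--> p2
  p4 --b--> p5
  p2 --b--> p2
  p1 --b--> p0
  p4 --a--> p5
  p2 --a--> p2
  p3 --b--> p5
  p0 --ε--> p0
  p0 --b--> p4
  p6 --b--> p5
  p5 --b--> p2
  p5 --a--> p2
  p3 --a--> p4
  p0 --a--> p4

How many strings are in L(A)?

The useful subgraph on states {p0, p1, p4, p5} is acyclic, so L(A) is finite; the longest accepting path visits 4 useful states, giving maximum string length 3.
Counting accepting paths from p1 by length: 1 of length 0, 1 of length 1, 2 of length 2, 4 of length 3. Total 8.

8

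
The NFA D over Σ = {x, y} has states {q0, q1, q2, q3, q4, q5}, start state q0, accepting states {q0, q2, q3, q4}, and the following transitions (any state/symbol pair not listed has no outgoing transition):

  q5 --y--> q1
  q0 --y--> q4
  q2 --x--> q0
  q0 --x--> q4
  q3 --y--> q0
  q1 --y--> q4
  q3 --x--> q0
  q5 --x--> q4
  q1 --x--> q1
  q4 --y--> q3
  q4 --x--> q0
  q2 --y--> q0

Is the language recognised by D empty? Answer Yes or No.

No

The empty string ε is accepted: the run q0 ends in the accepting state q0.
Since at least one string is accepted, L(D) is not empty.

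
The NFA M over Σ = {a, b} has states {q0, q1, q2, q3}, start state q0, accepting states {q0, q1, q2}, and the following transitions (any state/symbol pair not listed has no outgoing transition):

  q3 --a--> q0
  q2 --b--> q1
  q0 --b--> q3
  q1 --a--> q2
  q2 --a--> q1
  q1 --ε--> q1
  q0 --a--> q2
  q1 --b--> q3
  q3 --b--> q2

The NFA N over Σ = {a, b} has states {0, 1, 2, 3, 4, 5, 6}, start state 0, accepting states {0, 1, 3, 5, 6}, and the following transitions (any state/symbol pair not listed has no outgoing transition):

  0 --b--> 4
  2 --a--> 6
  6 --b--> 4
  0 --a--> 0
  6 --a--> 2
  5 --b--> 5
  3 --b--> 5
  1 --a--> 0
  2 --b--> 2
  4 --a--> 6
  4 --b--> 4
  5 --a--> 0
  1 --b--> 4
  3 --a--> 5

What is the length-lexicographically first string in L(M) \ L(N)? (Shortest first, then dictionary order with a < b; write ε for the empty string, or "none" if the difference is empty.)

The string ab is accepted by M but not by N.
No shorter string lies in the difference, and ab is the lexicographically first length-2 string in L(M) \ L(N).

ab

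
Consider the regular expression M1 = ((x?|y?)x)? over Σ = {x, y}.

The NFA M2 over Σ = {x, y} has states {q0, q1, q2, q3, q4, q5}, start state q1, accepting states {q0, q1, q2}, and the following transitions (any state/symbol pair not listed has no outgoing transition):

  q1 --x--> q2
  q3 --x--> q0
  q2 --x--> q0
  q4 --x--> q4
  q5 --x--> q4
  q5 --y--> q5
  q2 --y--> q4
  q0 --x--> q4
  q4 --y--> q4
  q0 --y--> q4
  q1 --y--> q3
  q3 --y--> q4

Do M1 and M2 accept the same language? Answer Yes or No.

Yes

Converting the expression M1 to a DFA (subset construction, then merging equivalent states) gives the minimal DFA with states {r0, r1, r2, r3, r4}, start state r0, accepting states {r0, r1, r3} and transitions r0: x→r1, y→r2; r1: x→r3, y→r4; r2: x→r3, y→r4; r3: x→r4, y→r4; r4: x→r4, y→r4.
Exploring the product automaton M1 × M2 from the start pair (r0, q1), following both machines on each input symbol, reaches 5 state pairs: (r0, q1), (r1, q2), (r2, q3), (r3, q0), (r4, q4).
M1 accepts in {r0, r1, r3} and M2 accepts in {q0, q1, q2}. In every reachable pair the two components are either both accepting — (r0, q1), (r1, q2), (r3, q0) — or both non-accepting, so no string is accepted by exactly one of the machines: L(M1) \ L(M2) and L(M2) \ L(M1) are both empty.
Hence every string is accepted by M1 iff it is accepted by M2, and the two languages coincide.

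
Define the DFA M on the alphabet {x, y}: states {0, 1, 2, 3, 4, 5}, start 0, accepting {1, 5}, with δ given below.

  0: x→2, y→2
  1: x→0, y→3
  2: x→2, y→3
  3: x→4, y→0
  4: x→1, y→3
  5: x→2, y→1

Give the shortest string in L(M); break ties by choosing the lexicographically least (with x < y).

A breadth-first search from 0 reaches an accepting state first via the path 0 → 2 → 3 → 4 → 1 on input xyxx.
No string of length < 4 is accepted (BFS exhausts all shorter strings without reaching an accepting state), and xyxx is the lexicographically least accepting string of length 4.

xyxx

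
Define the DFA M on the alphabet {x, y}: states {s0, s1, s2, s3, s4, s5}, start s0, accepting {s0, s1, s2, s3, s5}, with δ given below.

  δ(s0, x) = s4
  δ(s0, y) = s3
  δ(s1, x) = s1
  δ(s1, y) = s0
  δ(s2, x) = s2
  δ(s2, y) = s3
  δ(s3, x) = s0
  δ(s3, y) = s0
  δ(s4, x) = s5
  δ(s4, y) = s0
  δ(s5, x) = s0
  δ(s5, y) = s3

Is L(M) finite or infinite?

infinite

State s0 is reachable from the start and can reach an accepting state, and it lies on the cycle s0 → s3 → s0.
Traversing that cycle any number of times yields accepted strings of unbounded length, so the language is infinite.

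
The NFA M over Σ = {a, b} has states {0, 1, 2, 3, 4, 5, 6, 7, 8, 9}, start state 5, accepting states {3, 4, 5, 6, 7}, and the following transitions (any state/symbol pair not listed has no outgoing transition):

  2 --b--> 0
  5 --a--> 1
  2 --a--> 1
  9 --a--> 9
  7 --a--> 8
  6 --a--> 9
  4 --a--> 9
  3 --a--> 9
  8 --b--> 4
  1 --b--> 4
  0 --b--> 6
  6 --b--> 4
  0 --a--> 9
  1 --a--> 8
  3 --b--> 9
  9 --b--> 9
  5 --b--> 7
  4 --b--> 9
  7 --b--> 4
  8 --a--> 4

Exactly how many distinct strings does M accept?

8

The useful subgraph on states {1, 4, 5, 7, 8} is acyclic, so L(M) is finite; the longest accepting path visits 4 useful states, giving maximum string length 3.
Counting accepting paths from 5 by length: 1 of length 0, 1 of length 1, 2 of length 2, 4 of length 3. Total 8.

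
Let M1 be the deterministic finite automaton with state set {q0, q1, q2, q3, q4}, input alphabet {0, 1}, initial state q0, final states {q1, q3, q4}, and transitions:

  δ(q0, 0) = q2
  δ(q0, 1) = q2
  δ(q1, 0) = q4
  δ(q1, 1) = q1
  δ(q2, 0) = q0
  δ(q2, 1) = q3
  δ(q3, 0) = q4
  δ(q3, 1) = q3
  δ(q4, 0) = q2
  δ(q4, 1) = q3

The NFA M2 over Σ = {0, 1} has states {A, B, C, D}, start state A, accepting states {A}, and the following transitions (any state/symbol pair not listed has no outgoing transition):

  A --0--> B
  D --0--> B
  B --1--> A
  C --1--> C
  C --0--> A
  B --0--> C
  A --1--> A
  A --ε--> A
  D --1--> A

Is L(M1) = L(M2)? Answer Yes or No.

No

The string 010 is accepted by M1 but rejected by M2.
So L(M1) ≠ L(M2).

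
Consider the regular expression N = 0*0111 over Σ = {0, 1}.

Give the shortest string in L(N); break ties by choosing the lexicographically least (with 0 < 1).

By inspection of the expression, no string of length less than 4 matches, and 0111 is the lexicographically first match of length 4.

0111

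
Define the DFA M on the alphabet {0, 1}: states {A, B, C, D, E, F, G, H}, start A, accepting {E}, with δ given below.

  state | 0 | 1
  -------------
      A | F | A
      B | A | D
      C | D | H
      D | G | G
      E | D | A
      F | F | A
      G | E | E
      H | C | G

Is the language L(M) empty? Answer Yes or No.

The states reachable from the start state are {A, F}.
None of the accepting states {E} is reachable, so no string is accepted and L(M) = ∅.

Yes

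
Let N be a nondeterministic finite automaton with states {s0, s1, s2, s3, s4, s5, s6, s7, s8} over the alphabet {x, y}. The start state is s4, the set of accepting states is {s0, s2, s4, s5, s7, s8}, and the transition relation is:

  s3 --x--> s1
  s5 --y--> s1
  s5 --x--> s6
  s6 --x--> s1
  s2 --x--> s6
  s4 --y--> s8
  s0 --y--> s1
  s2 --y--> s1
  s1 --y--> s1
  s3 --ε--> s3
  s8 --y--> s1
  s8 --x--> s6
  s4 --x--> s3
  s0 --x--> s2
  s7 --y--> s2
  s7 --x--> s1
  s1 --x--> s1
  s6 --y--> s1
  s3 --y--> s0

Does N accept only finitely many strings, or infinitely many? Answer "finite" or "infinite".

The useful states (reachable from s4 and able to reach an accepting state) are {s0, s2, s3, s4, s8}.
Restricted to these states the transition graph has no cycle, so every accepting path has bounded length and L is finite.

finite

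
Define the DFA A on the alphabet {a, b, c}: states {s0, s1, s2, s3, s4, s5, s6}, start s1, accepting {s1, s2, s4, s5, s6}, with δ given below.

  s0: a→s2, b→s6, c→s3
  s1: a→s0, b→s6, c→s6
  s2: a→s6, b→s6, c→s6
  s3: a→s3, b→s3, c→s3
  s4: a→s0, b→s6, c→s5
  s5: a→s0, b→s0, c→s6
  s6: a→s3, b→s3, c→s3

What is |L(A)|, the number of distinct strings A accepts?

The useful subgraph on states {s0, s1, s2, s6} is acyclic, so L(A) is finite; the longest accepting path visits 4 useful states, giving maximum string length 3.
Counting accepting paths from s1 by length: 1 of length 0, 2 of length 1, 2 of length 2, 3 of length 3. Total 8.

8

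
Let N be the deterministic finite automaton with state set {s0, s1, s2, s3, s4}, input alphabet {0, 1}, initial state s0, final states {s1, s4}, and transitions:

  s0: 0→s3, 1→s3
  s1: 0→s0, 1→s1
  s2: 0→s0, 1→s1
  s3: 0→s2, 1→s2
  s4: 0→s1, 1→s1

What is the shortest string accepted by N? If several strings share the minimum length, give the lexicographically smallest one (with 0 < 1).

001

A breadth-first search from s0 reaches an accepting state first via the path s0 → s3 → s2 → s1 on input 001.
No string of length < 3 is accepted (BFS exhausts all shorter strings without reaching an accepting state), and 001 is the lexicographically least accepting string of length 3.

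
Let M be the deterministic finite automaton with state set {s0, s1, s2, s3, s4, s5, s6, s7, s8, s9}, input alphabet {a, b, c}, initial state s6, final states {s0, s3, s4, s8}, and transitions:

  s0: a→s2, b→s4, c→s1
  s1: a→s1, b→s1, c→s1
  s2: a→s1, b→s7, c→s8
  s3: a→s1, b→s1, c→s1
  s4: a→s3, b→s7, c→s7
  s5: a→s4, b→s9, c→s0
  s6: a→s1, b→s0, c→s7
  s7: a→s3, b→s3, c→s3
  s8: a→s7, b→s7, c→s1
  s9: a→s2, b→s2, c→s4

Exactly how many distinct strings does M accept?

22

The useful subgraph on states {s0, s2, s3, s4, s6, s7, s8} is acyclic, so L(M) is finite; the longest accepting path visits 6 useful states, giving maximum string length 5.
Counting accepting paths from s6 by length: 1 of length 1, 4 of length 2, 2 of length 3, 9 of length 4, 6 of length 5. Total 22.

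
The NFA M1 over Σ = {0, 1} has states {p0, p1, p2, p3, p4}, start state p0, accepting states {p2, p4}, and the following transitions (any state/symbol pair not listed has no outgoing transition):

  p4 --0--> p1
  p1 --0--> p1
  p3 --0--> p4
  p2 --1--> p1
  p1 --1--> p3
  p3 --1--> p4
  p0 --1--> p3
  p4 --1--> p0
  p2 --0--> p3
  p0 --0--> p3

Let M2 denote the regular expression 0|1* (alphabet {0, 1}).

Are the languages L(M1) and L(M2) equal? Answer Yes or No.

No

The string 00 is accepted by M1 but rejected by M2.
So L(M1) ≠ L(M2).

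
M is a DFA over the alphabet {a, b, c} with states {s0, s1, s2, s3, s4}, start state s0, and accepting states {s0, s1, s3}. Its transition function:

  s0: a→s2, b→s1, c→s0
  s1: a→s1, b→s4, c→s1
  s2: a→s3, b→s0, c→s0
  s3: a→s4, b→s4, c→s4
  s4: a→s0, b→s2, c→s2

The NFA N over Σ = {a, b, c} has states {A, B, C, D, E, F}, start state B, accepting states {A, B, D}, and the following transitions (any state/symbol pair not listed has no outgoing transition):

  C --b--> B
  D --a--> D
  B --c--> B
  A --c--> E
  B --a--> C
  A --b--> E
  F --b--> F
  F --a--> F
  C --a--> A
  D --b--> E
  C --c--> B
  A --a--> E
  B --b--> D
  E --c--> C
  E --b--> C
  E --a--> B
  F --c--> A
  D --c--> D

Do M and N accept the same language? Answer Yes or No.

Exploring the product automaton M × N from the start pair (s0, B), following both machines on each input symbol, reaches 5 state pairs: (s0, B), (s2, C), (s1, D), (s3, A), (s4, E).
M accepts in {s0, s1, s3} and N accepts in {A, B, D}. In every reachable pair the two components are either both accepting — (s0, B), (s1, D), (s3, A) — or both non-accepting, so no string is accepted by exactly one of the machines: L(M) \ L(N) and L(N) \ L(M) are both empty.
Hence every string is accepted by M iff it is accepted by N, and the two languages coincide.

Yes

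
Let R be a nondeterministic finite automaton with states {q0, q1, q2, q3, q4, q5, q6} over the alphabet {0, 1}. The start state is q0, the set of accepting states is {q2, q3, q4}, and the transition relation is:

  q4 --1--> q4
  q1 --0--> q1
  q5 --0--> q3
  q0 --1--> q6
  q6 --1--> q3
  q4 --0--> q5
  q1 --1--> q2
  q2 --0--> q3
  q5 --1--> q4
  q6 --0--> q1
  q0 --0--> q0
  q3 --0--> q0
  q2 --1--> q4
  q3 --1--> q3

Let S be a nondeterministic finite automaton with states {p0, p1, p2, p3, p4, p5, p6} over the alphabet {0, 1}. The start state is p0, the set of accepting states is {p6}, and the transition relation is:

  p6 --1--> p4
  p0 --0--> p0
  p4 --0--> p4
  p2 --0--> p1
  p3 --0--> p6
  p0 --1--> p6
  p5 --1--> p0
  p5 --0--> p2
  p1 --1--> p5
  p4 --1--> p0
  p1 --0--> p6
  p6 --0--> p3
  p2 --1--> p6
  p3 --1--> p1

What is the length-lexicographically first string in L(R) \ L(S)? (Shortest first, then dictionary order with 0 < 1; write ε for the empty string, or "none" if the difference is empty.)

11

The string 11 is accepted by R but not by S.
No shorter string lies in the difference, and 11 is the lexicographically first length-2 string in L(R) \ L(S).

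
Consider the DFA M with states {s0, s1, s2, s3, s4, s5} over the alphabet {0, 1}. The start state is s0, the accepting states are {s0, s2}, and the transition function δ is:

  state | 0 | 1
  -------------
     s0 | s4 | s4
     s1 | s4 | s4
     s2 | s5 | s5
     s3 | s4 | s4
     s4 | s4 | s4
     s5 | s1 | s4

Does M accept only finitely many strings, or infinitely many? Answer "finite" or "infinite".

finite

The useful states (reachable from s0 and able to reach an accepting state) are {s0}.
Restricted to these states the transition graph has no cycle, so every accepting path has bounded length and L is finite.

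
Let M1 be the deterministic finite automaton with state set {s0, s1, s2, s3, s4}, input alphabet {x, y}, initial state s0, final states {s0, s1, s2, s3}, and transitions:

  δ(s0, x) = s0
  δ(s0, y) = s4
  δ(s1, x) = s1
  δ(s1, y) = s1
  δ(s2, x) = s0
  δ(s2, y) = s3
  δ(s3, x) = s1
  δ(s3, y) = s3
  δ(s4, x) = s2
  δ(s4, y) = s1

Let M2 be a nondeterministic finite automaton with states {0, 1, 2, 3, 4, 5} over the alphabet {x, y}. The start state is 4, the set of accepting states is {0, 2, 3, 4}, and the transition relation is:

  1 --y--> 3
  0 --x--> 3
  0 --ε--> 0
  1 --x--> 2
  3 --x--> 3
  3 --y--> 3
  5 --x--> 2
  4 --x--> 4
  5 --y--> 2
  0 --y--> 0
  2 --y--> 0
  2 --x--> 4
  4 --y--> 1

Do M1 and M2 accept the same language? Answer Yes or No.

Yes

Exploring the product automaton M1 × M2 from the start pair (s0, 4), following both machines on each input symbol, reaches 5 state pairs: (s0, 4), (s4, 1), (s2, 2), (s1, 3), (s3, 0).
M1 accepts in {s0, s1, s2, s3} and M2 accepts in {0, 2, 3, 4}. In every reachable pair the two components are either both accepting — (s0, 4), (s2, 2), (s1, 3), (s3, 0) — or both non-accepting, so no string is accepted by exactly one of the machines: L(M1) \ L(M2) and L(M2) \ L(M1) are both empty.
Hence every string is accepted by M1 iff it is accepted by M2, and the two languages coincide.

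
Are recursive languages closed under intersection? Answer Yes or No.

Yes

Run both deciders on the input and accept iff both accept; the combined machine always halts.
So the recursive languages are closed under intersection.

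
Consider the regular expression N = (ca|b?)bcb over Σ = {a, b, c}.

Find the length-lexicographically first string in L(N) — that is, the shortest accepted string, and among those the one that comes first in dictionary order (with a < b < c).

By inspection of the expression, no string of length less than 3 matches, and bcb is the lexicographically first match of length 3.

bcb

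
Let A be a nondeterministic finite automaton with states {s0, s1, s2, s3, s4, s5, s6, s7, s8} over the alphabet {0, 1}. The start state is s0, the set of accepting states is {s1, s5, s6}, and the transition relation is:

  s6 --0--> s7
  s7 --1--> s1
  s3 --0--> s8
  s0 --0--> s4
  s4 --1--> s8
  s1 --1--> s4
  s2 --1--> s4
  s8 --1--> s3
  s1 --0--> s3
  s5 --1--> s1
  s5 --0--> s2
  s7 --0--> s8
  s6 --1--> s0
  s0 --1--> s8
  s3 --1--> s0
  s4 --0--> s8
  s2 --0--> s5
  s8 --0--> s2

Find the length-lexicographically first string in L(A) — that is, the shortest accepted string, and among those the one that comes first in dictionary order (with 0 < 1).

100

A breadth-first search from s0 reaches an accepting state first via the path s0 → s8 → s2 → s5 on input 100.
No string of length < 3 is accepted (BFS exhausts all shorter strings without reaching an accepting state), and 100 is the lexicographically least accepting string of length 3.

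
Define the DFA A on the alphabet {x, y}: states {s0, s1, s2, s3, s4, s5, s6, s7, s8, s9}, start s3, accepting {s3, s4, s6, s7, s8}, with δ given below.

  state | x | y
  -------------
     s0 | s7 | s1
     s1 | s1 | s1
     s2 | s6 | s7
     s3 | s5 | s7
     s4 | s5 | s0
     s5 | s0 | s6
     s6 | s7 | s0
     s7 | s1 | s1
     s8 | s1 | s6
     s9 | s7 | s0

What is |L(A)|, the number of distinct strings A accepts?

6

The useful subgraph on states {s0, s3, s5, s6, s7} is acyclic, so L(A) is finite; the longest accepting path visits 5 useful states, giving maximum string length 4.
Counting accepting paths from s3 by length: 1 of length 0, 1 of length 1, 1 of length 2, 2 of length 3, 1 of length 4. Total 6.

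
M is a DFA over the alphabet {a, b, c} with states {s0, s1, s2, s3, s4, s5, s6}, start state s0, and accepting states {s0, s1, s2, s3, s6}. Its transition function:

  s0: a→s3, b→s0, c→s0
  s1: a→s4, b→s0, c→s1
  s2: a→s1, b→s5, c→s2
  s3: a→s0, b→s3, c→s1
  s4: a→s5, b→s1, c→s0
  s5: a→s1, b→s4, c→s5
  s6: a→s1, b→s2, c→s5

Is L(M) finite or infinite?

State s0 is reachable from the start and can reach an accepting state, and it lies on the cycle s0 → s0.
Traversing that cycle any number of times yields accepted strings of unbounded length, so the language is infinite.

infinite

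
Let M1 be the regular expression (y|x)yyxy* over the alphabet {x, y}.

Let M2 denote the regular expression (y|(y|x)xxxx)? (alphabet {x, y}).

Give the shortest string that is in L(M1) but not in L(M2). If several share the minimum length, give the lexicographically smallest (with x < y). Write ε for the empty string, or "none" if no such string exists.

xyyx

The string xyyx is accepted by M1 but not by M2.
No shorter string lies in the difference, and xyyx is the lexicographically first length-4 string in L(M1) \ L(M2).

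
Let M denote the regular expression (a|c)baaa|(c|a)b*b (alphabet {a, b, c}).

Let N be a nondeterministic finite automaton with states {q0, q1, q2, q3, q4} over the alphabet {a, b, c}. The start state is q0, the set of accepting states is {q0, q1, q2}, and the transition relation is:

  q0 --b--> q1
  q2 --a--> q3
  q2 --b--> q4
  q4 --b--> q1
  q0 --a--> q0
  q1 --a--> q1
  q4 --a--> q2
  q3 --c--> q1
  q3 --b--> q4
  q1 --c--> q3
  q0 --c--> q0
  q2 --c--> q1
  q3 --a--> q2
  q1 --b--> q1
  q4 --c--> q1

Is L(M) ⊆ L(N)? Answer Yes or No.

Converting the expression M to a DFA (subset construction, then merging equivalent states) gives the minimal DFA with states {m0, m1, m2, m3, m4, m5, m6, m7}, start state m0, accepting states {m3, m5, m7} and transitions m0: a→m1, b→m2, c→m1; m1: a→m2, b→m3, c→m2; m2: a→m2, b→m2, c→m2; m3: a→m4, b→m5, c→m2; m4: a→m6, b→m2, c→m2; m5: a→m2, b→m5, c→m2; m6: a→m7, b→m2, c→m2; m7: a→m2, b→m2, c→m2.
Exploring the product automaton M × N from the start pair (m0, q0), following both machines on each input symbol, reaches 12 state pairs: (m0, q0), (m1, q0), (m2, q1), (m2, q0), (m3, q1), (m2, q3), (m4, q1), (m5, q1), (m2, q2), (m2, q4), (m6, q1), (m7, q1).
M accepts in {m3, m5, m7} and N accepts in {q0, q1, q2}. The reachable pairs whose M-component is accepting are (m3, q1), (m5, q1), (m7, q1); in each of them the N-component is accepting too, so the product for L(M) \ L(N) (M-component accepting, N-component rejecting) has no reachable accepting pair and the difference is empty.
Hence every string in L(M) is also in L(N).

Yes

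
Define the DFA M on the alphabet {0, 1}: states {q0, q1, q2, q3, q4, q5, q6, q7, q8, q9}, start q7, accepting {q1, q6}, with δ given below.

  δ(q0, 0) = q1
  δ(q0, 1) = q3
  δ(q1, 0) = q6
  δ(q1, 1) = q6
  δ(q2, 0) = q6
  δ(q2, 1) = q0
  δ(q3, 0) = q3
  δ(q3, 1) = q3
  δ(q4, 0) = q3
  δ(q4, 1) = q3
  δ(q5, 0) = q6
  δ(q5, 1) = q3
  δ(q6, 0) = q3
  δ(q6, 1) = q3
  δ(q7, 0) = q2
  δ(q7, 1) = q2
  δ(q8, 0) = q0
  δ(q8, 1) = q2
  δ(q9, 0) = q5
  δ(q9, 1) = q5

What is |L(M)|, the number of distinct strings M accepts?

The useful subgraph on states {q0, q1, q2, q6, q7} is acyclic, so L(M) is finite; the longest accepting path visits 5 useful states, giving maximum string length 4.
Counting accepting paths from q7 by length: 2 of length 2, 2 of length 3, 4 of length 4. Total 8.

8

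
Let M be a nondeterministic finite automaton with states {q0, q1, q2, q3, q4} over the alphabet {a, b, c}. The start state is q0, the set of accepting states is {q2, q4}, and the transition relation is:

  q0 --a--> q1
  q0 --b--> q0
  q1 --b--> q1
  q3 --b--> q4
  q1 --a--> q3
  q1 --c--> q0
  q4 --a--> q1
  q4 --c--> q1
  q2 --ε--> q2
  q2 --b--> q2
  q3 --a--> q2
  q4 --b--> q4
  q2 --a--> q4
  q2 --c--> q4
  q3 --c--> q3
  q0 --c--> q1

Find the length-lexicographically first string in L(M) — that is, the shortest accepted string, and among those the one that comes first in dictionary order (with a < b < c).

A breadth-first search from q0 reaches an accepting state first via the path q0 → q1 → q3 → q2 on input aaa.
No string of length < 3 is accepted (BFS exhausts all shorter strings without reaching an accepting state), and aaa is the lexicographically least accepting string of length 3.

aaa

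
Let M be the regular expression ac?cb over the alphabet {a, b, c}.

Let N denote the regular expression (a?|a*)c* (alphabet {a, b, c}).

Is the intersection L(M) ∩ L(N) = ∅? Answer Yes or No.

Converting the expression M to a DFA (subset construction, then merging equivalent states) gives the minimal DFA with states {m0, m1, m2, m3, m4, m5}, start state m0, accepting states {m4} and transitions m0: a→m1, b→m2, c→m2; m1: a→m2, b→m2, c→m3; m2: a→m2, b→m2, c→m2; m3: a→m2, b→m4, c→m5; m4: a→m2, b→m2, c→m2; m5: a→m2, b→m4, c→m2.
Converting the expression N to a DFA (subset construction, then merging equivalent states) gives the minimal DFA with states {n0, n1, n2}, start state n0, accepting states {n0, n2} and transitions n0: a→n0, b→n1, c→n2; n1: a→n1, b→n1, c→n1; n2: a→n1, b→n1, c→n2.
Exploring the product automaton M × N from the start pair (m0, n0), following both machines on each input symbol, reaches 8 state pairs: (m0, n0), (m1, n0), (m2, n1), (m2, n2), (m2, n0), (m3, n2), (m4, n1), (m5, n2).
M accepts in {m4} and N accepts in {n0, n2}; no reachable pair has both components accepting, so no string drives both machines to acceptance simultaneously and L(M) ∩ L(N) = ∅.
So no string is accepted by both, and the intersection is empty.

Yes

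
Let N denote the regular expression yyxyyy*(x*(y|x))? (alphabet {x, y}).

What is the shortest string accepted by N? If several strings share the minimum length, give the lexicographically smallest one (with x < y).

yyxyy

By inspection of the expression, no string of length less than 5 matches, and yyxyy is the lexicographically first match of length 5.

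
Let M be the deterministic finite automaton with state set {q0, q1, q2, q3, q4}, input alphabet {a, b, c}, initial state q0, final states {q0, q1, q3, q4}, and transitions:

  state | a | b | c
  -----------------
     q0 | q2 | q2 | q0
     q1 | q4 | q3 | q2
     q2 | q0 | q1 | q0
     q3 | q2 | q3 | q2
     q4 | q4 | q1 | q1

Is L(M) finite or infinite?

State q0 is reachable from the start and can reach an accepting state, and it lies on the cycle q0 → q0.
Traversing that cycle any number of times yields accepted strings of unbounded length, so the language is infinite.

infinite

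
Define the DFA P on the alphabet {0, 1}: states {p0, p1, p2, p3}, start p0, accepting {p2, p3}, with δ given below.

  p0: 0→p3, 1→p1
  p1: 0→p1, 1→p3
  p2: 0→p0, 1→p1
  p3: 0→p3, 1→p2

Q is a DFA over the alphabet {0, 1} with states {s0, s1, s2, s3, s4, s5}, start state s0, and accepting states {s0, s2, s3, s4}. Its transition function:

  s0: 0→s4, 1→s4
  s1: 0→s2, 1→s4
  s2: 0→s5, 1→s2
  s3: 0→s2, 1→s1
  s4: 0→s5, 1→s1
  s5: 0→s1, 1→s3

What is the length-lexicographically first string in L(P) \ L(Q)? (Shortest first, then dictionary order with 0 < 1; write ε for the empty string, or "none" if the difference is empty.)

00

The string 00 is accepted by P but not by Q.
No shorter string lies in the difference, and 00 is the lexicographically first length-2 string in L(P) \ L(Q).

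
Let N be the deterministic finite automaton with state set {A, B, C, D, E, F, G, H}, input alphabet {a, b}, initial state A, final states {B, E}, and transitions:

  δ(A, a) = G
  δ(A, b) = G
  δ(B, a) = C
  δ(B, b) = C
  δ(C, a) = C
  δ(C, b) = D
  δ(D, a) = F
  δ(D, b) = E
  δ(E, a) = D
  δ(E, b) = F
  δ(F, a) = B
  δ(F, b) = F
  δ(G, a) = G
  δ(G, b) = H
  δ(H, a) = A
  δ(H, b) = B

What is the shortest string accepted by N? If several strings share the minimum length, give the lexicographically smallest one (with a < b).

abb

A breadth-first search from A reaches an accepting state first via the path A → G → H → B on input abb.
No string of length < 3 is accepted (BFS exhausts all shorter strings without reaching an accepting state), and abb is the lexicographically least accepting string of length 3.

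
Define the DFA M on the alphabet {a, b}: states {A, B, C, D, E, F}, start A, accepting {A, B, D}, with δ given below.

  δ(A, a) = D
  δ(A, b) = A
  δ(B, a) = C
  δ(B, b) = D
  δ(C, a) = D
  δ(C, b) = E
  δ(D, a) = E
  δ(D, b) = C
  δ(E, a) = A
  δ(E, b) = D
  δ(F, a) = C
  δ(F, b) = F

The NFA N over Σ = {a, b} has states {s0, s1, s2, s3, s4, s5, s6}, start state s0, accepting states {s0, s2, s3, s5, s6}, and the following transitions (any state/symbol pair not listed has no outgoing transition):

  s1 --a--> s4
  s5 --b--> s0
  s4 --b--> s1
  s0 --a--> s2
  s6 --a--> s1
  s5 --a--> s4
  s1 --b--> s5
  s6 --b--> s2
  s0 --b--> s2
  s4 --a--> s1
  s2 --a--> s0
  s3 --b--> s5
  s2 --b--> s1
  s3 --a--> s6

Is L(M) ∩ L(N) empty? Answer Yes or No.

The empty string ε is accepted by both M and N.
Hence L(M) ∩ L(N) ≠ ∅.

No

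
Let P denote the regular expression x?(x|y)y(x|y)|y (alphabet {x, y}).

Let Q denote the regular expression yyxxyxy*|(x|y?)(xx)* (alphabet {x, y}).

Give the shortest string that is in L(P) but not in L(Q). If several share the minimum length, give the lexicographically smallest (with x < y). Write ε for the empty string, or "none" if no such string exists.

The string xyx is accepted by P but not by Q.
No shorter string lies in the difference, and xyx is the lexicographically first length-3 string in L(P) \ L(Q).

xyx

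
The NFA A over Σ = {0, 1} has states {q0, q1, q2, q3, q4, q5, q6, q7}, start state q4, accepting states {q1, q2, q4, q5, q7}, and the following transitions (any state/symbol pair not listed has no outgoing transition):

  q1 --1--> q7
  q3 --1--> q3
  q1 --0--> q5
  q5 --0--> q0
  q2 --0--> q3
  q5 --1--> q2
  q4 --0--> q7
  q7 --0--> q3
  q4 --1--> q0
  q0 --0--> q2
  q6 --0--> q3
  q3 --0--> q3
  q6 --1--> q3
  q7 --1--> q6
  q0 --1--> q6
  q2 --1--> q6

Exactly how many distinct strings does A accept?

3

The useful subgraph on states {q0, q2, q4, q7} is acyclic, so L(A) is finite; the longest accepting path visits 3 useful states, giving maximum string length 2.
Counting accepting paths from q4 by length: 1 of length 0, 1 of length 1, 1 of length 2. Total 3.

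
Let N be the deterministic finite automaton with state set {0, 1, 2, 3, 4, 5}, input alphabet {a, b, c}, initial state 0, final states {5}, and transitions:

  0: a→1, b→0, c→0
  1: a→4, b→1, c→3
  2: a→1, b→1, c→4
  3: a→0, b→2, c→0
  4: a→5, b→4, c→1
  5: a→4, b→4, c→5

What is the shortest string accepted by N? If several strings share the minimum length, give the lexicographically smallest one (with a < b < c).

A breadth-first search from 0 reaches an accepting state first via the path 0 → 1 → 4 → 5 on input aaa.
No string of length < 3 is accepted (BFS exhausts all shorter strings without reaching an accepting state), and aaa is the lexicographically least accepting string of length 3.

aaa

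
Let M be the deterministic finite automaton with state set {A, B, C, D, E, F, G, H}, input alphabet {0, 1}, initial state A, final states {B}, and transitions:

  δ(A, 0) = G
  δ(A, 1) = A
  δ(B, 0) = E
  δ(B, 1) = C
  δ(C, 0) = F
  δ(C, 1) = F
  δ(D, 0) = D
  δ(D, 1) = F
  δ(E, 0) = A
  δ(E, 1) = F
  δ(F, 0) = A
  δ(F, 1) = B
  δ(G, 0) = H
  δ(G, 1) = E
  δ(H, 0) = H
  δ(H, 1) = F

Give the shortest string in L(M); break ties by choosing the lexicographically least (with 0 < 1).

A breadth-first search from A reaches an accepting state first via the path A → G → H → F → B on input 0011.
No string of length < 4 is accepted (BFS exhausts all shorter strings without reaching an accepting state), and 0011 is the lexicographically least accepting string of length 4.

0011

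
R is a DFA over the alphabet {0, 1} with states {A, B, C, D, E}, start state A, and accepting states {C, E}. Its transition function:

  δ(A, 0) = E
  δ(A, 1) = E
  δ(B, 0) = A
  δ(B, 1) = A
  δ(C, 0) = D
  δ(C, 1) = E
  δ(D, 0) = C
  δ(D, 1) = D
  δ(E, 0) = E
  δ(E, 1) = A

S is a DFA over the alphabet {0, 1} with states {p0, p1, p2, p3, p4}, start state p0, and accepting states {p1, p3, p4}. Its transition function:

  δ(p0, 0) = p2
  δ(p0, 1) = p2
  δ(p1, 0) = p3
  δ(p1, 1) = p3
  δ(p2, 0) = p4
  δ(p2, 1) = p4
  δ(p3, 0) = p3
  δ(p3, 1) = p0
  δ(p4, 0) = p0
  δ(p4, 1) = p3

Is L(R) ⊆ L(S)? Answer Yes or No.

The string 0 is in L(R) but not in L(S).
So L(R) ⊄ L(S).

No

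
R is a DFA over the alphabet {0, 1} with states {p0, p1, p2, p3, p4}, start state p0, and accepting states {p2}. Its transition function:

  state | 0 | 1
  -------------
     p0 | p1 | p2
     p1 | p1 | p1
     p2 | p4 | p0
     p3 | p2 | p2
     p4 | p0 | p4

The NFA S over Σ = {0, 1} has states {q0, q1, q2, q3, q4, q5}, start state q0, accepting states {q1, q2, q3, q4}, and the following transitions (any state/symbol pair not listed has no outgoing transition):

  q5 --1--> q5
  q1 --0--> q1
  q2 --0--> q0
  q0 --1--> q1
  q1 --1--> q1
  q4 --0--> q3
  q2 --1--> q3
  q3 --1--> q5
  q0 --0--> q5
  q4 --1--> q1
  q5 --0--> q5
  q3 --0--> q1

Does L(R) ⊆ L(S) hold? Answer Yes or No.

Exploring the product automaton R × S from the start pair (p0, q0), following both machines on each input symbol, reaches 6 state pairs: (p0, q0), (p1, q5), (p2, q1), (p4, q1), (p0, q1), (p1, q1).
R accepts in {p2} and S accepts in {q1, q2, q3, q4}. The reachable pairs whose R-component is accepting are (p2, q1); in each of them the S-component is accepting too, so the product for L(R) \ L(S) (R-component accepting, S-component rejecting) has no reachable accepting pair and the difference is empty.
Hence every string in L(R) is also in L(S).

Yes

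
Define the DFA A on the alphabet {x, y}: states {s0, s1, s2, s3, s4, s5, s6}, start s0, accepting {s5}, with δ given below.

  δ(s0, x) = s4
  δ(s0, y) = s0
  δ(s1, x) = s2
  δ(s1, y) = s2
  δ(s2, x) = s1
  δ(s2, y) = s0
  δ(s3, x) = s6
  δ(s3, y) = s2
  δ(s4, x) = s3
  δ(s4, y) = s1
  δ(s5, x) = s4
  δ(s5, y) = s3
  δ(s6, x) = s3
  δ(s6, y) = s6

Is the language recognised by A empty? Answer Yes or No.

The states reachable from the start state are {s0, s1, s2, s3, s4, s6}.
None of the accepting states {s5} is reachable, so no string is accepted and L(A) = ∅.

Yes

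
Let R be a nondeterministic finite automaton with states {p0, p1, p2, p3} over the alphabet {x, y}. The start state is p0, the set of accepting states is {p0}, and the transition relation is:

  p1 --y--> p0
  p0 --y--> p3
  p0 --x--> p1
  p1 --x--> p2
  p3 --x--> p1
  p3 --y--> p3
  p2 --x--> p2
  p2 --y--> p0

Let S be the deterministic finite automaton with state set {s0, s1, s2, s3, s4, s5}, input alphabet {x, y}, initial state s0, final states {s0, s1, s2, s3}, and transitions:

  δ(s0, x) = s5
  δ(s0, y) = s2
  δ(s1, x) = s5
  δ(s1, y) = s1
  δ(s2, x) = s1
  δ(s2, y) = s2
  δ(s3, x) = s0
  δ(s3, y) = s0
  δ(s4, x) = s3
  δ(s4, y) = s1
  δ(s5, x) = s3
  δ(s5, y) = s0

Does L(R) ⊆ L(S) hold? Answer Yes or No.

Exploring the product automaton R × S from the start pair (p0, s0), following both machines on each input symbol, reaches 10 state pairs: (p0, s0), (p1, s5), (p3, s2), (p2, s3), (p1, s1), (p2, s0), (p2, s5), (p0, s1), (p0, s2), (p3, s1).
R accepts in {p0} and S accepts in {s0, s1, s2, s3}. The reachable pairs whose R-component is accepting are (p0, s0), (p0, s1), (p0, s2); in each of them the S-component is accepting too, so the product for L(R) \ L(S) (R-component accepting, S-component rejecting) has no reachable accepting pair and the difference is empty.
Hence every string in L(R) is also in L(S).

Yes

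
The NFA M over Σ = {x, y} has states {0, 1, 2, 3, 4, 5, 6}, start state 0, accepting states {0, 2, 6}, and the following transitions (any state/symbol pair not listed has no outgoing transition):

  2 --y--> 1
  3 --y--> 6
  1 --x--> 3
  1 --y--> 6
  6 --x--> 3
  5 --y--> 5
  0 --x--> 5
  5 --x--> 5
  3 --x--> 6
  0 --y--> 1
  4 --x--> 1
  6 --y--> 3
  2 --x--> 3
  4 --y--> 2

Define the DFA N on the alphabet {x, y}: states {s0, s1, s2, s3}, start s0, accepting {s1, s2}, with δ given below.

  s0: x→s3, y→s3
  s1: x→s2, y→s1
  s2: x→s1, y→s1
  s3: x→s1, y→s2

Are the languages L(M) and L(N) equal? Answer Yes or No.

No

The empty string ε is accepted by M but rejected by N.
So L(M) ≠ L(N).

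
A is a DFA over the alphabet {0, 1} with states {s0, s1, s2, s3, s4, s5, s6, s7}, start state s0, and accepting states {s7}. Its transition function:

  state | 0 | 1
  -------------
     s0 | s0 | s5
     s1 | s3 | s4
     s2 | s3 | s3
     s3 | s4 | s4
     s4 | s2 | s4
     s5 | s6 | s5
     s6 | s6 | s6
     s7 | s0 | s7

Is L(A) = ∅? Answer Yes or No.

The states reachable from the start state are {s0, s5, s6}.
None of the accepting states {s7} is reachable, so no string is accepted and L(A) = ∅.

Yes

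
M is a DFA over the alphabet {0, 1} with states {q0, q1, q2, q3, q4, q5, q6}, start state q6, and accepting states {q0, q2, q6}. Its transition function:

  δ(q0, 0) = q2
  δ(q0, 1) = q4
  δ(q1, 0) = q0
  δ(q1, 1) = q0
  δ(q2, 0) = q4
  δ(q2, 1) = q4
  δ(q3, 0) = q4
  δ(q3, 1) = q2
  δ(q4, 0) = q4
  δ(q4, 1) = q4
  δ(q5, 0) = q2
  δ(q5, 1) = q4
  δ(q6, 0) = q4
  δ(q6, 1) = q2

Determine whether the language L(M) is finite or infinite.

The useful states (reachable from q6 and able to reach an accepting state) are {q2, q6}.
Restricted to these states the transition graph has no cycle, so every accepting path has bounded length and L is finite.

finite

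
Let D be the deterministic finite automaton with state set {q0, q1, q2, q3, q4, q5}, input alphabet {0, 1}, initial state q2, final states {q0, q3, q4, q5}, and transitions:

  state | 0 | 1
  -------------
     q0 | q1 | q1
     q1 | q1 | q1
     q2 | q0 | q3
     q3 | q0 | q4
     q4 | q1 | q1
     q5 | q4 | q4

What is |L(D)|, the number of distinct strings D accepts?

4

The useful subgraph on states {q0, q2, q3, q4} is acyclic, so L(D) is finite; the longest accepting path visits 3 useful states, giving maximum string length 2.
Counting accepting paths from q2 by length: 2 of length 1, 2 of length 2. Total 4.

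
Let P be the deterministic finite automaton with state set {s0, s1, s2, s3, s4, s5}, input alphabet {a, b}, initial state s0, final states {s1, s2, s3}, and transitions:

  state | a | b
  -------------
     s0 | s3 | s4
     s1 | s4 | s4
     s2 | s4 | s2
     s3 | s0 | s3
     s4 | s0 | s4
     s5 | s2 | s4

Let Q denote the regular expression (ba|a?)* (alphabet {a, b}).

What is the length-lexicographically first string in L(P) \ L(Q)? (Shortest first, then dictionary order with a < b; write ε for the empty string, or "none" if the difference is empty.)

ab

The string ab is accepted by P but not by Q.
No shorter string lies in the difference, and ab is the lexicographically first length-2 string in L(P) \ L(Q).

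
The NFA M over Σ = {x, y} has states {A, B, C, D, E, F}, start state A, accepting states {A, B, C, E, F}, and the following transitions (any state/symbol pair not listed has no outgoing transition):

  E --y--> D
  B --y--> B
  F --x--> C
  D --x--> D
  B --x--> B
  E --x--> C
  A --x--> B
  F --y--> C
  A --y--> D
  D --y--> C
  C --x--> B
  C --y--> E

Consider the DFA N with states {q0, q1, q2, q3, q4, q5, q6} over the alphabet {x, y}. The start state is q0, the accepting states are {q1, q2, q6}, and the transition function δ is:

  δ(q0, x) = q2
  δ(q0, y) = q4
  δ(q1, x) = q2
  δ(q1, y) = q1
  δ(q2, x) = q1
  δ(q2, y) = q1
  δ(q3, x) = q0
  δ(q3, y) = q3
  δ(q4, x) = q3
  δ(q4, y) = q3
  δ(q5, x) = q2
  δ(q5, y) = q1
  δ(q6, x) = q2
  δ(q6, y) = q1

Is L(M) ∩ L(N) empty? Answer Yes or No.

No

The string x is accepted by both M and N.
Hence L(M) ∩ L(N) ≠ ∅.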